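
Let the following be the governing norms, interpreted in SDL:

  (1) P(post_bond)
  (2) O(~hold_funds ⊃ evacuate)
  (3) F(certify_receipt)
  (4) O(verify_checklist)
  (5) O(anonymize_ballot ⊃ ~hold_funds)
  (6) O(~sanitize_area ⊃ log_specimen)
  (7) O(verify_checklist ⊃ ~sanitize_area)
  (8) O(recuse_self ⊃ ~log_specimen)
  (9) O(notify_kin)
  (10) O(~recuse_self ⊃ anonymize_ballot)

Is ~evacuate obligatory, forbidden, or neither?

Premise 4 gives O(verify_checklist).
Premise 7 is O(verify_checklist ⊃ ~sanitize_area); since O(verify_checklist), deontic closure gives O(~sanitize_area).
With premise 6, O(~sanitize_area ⊃ log_specimen), the K-axiom yields O(log_specimen).
Premise 8 is O(recuse_self ⊃ ~log_specimen); contrapositively O(log_specimen ⊃ ~recuse_self). Since O(log_specimen) holds, K gives O(~recuse_self).
Premise 10 is O(~recuse_self ⊃ anonymize_ballot); since O(~recuse_self), deontic closure gives O(anonymize_ballot).
From O(anonymize_ballot) and premise 5, O(anonymize_ballot ⊃ ~hold_funds), we obtain O(~hold_funds).
With premise 2, O(~hold_funds ⊃ evacuate), the K-axiom yields O(evacuate).
Premises 1, 3, 9 do not contribute to this derivation.
Thus O(evacuate), which is F(~evacuate): ~evacuate is forbidden.

Forbidden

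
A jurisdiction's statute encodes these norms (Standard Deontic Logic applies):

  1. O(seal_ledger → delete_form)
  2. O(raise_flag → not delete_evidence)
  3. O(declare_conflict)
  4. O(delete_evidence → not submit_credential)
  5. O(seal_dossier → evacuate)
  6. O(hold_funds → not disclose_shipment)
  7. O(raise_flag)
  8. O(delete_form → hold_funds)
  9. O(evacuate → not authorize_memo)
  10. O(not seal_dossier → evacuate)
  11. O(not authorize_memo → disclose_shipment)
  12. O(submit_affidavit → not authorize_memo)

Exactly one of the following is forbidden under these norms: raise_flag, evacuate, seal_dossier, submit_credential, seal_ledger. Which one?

Premises 5 and 10 cover both cases: O(seal_dossier → evacuate) and O(not seal_dossier → evacuate). Since seal_dossier ∨ not seal_dossier is a tautology, O(evacuate) follows.
With premise 9, O(evacuate → not authorize_memo), the K-axiom yields O(not authorize_memo).
Applying K to premise 11 (O(not authorize_memo → disclose_shipment)) and O(not authorize_memo) yields O(disclose_shipment).
The contrapositive of premise 6 (O(hold_funds → not disclose_shipment)) is O(disclose_shipment → not hold_funds), and O(disclose_shipment) is already established, so O(not hold_funds).
Premise 8, O(delete_form → hold_funds), contraposes to O(not hold_funds → not delete_form); with O(not hold_funds) we get O(not delete_form).
Premise 1 is O(seal_ledger → delete_form); contrapositively O(not delete_form → not seal_ledger). Since O(not delete_form) holds, K gives O(not seal_ledger).
So O(not seal_ledger) holds, i.e. seal_ledger is forbidden. None of the other listed options is forbidden under the premises.

seal_ledger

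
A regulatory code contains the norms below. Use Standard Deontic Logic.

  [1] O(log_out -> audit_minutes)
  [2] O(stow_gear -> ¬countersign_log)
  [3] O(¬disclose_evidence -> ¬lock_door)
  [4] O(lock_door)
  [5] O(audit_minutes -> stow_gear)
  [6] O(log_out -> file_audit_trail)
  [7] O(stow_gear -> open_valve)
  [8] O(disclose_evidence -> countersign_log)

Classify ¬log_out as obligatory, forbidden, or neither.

Obligatory

From premise 4 we have O(lock_door).
Premise 3, O(¬disclose_evidence -> ¬lock_door), contraposes to O(lock_door -> disclose_evidence); with O(lock_door) we get O(disclose_evidence).
Applying K to premise 8 (O(disclose_evidence -> countersign_log)) and O(disclose_evidence) yields O(countersign_log).
Premise 2, O(stow_gear -> ¬countersign_log), contraposes to O(countersign_log -> ¬stow_gear); with O(countersign_log) we get O(¬stow_gear).
Premise 5 is O(audit_minutes -> stow_gear); contrapositively O(¬stow_gear -> ¬audit_minutes). Since O(¬stow_gear) holds, K gives O(¬audit_minutes).
The contrapositive of premise 1 (O(log_out -> audit_minutes)) is O(¬audit_minutes -> ¬log_out), and O(¬audit_minutes) is already established, so O(¬log_out).
Premises 6, 7 do not contribute to this derivation.
Hence ¬log_out is obligatory.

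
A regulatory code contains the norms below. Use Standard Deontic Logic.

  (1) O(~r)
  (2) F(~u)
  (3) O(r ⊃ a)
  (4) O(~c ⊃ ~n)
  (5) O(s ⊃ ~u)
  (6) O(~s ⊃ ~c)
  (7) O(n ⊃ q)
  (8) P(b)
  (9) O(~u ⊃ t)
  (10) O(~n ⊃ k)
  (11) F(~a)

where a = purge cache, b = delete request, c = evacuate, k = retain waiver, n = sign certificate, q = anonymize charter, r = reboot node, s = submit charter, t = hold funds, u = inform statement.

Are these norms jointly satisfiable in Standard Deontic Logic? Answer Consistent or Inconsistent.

Consistent

Premise 3 is O(r ⊃ a); even if O(a) held, inferring O(r) would be affirming the consequent — invalid.
So O(r) is not derivable, and the apparent clash with O(~r) does not arise.
A world satisfying every obligation exists (e.g. a=true, b=false, c=false, k=true, n=false, q=false, r=false, s=false, t=false, u=true); no atom is both obligatory and forbidden, so the set is consistent.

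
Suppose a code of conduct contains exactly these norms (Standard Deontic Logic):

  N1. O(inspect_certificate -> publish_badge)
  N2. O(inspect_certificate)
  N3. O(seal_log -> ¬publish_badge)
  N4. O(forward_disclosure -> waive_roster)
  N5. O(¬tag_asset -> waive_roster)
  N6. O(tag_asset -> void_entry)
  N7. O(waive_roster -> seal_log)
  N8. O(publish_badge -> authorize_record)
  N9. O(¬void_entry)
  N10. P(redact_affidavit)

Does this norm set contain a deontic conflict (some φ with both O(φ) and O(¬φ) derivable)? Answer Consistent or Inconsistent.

Inconsistent

From premise 9 we have O(¬void_entry).
Premise 6 is O(tag_asset -> void_entry); contrapositively O(¬void_entry -> ¬tag_asset). Since O(¬void_entry) holds, K gives O(¬tag_asset).
Premise 5 is O(¬tag_asset -> waive_roster); since O(¬tag_asset), deontic closure gives O(waive_roster).
Applying K to premise 7 (O(waive_roster -> seal_log)) and O(waive_roster) yields O(seal_log).
Premise 3 is O(seal_log -> ¬publish_badge); since O(seal_log), deontic closure gives O(¬publish_badge).
Premise 1, O(inspect_certificate -> publish_badge), contraposes to O(¬publish_badge -> ¬inspect_certificate); with O(¬publish_badge) we get O(¬inspect_certificate).
But premise 2 directly asserts O(inspect_certificate).
We now have both O(¬inspect_certificate) and O(inspect_certificate) — inspect_certificate is simultaneously obligatory and forbidden, violating the D-axiom.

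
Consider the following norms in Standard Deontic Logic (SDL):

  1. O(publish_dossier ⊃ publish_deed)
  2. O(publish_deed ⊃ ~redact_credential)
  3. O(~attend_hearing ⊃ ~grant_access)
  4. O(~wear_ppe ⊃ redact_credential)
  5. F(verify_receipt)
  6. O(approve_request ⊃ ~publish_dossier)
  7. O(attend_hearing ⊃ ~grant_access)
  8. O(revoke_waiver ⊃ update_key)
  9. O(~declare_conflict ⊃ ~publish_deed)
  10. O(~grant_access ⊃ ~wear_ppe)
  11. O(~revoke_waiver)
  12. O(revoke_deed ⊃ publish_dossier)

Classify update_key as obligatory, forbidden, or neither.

Premise 8 is O(revoke_waiver ⊃ update_key), but O(revoke_waiver) is not derivable from the premises, so it does not yield O(update_key).
No premise or chain of K-axiom applications forces O(update_key), and none forces O(~update_key). So update_key is neither obligatory nor forbidden under these norms.

Neither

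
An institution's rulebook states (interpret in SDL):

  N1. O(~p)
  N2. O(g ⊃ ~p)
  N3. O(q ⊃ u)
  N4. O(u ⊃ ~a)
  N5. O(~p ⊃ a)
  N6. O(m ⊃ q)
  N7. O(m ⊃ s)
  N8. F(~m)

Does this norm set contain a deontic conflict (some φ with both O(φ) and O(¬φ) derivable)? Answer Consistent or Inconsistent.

Premise 1 states O(~p) outright.
Applying K to premise 5 (O(~p ⊃ a)) and O(~p) yields O(a).
Premise 4 is O(u ⊃ ~a); contrapositively O(a ⊃ ~u). Since O(a) holds, K gives O(~u).
Premise 3, O(q ⊃ u), contraposes to O(~u ⊃ ~q); with O(~u) we get O(~q).
Premise 6, O(m ⊃ q), contraposes to O(~q ⊃ ~m); with O(~q) we get O(~m).
But premise 8, F(~m), means O(m).
We now have both O(~m) and O(m) — m is simultaneously obligatory and forbidden, violating the D-axiom.

Inconsistent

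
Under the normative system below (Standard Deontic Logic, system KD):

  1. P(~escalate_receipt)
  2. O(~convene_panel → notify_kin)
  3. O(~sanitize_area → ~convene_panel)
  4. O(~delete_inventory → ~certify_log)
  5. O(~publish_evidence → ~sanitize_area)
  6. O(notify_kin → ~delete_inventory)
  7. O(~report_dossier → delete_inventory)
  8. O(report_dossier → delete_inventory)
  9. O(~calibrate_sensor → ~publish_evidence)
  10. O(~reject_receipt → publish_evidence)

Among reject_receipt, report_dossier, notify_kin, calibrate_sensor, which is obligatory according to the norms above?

Premises 8 and 7 are O(report_dossier → delete_inventory) and O(~report_dossier → delete_inventory); every ideal world satisfies report_dossier or ~report_dossier, so in either case delete_inventory holds — hence O(delete_inventory).
The contrapositive of premise 6 (O(notify_kin → ~delete_inventory)) is O(delete_inventory → ~notify_kin), and O(delete_inventory) is already established, so O(~notify_kin).
Premise 2 is O(~convene_panel → notify_kin); contrapositively O(~notify_kin → convene_panel). Since O(~notify_kin) holds, K gives O(convene_panel).
Premise 3, O(~sanitize_area → ~convene_panel), contraposes to O(convene_panel → sanitize_area); with O(convene_panel) we get O(sanitize_area).
The contrapositive of premise 5 (O(~publish_evidence → ~sanitize_area)) is O(sanitize_area → publish_evidence), and O(sanitize_area) is already established, so O(publish_evidence).
Premise 9, O(~calibrate_sensor → ~publish_evidence), contraposes to O(publish_evidence → calibrate_sensor); with O(publish_evidence) we get O(calibrate_sensor).
So O(calibrate_sensor) holds — calibrate_sensor is obligatory. None of the other listed options is made obligatory by any chain of premises.

calibrate_sensor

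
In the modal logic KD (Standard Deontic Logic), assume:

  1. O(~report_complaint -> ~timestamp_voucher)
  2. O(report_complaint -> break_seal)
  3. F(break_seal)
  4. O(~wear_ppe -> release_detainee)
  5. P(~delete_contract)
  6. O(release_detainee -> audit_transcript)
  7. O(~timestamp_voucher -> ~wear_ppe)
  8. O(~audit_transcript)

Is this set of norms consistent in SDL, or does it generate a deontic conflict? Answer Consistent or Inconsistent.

Premise 8 gives O(~audit_transcript).
The contrapositive of premise 6 (O(release_detainee -> audit_transcript)) is O(~audit_transcript -> ~release_detainee), and O(~audit_transcript) is already established, so O(~release_detainee).
Premise 4, O(~wear_ppe -> release_detainee), contraposes to O(~release_detainee -> wear_ppe); with O(~release_detainee) we get O(wear_ppe).
Premise 7 is O(~timestamp_voucher -> ~wear_ppe); contrapositively O(wear_ppe -> timestamp_voucher). Since O(wear_ppe) holds, K gives O(timestamp_voucher).
Premise 1 is O(~report_complaint -> ~timestamp_voucher); contrapositively O(timestamp_voucher -> report_complaint). Since O(timestamp_voucher) holds, K gives O(report_complaint).
Applying K to premise 2 (O(report_complaint -> break_seal)) and O(report_complaint) yields O(break_seal).
Yet premise 3 is F(break_seal), i.e. O(~break_seal).
We now have both O(break_seal) and O(~break_seal) — break_seal is simultaneously obligatory and forbidden, violating the D-axiom.

Inconsistent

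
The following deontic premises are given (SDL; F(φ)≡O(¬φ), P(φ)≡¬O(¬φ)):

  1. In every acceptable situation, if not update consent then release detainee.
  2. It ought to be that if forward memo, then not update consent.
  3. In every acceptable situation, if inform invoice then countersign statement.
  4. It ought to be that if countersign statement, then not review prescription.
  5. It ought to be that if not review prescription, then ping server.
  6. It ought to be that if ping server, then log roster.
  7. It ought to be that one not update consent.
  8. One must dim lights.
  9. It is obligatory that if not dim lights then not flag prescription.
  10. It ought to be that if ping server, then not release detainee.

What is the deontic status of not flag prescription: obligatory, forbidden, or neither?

Neither

Premise 9 is O(¬dim_lights → ¬flag_prescription), but O(¬dim_lights) is not derivable from the premises, so it does not yield O(¬flag_prescription).
No premise or chain of K-axiom applications forces O(¬flag_prescription), and none forces O(flag_prescription). So ¬flag_prescription is neither obligatory nor forbidden under these norms.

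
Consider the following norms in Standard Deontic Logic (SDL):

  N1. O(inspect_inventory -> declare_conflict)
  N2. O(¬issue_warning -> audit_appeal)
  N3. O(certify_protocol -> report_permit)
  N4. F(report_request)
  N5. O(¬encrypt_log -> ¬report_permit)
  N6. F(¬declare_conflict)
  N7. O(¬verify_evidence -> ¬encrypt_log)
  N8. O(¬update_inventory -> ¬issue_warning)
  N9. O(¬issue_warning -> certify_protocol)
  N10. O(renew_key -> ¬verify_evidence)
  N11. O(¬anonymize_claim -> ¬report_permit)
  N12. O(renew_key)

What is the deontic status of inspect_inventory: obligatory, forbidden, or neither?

Premise 1 is O(inspect_inventory -> declare_conflict); even if O(declare_conflict) held, inferring O(inspect_inventory) would be affirming the consequent — invalid.
No premise or chain of K-axiom applications forces O(inspect_inventory), and none forces O(¬inspect_inventory). So inspect_inventory is neither obligatory nor forbidden under these norms.

Neither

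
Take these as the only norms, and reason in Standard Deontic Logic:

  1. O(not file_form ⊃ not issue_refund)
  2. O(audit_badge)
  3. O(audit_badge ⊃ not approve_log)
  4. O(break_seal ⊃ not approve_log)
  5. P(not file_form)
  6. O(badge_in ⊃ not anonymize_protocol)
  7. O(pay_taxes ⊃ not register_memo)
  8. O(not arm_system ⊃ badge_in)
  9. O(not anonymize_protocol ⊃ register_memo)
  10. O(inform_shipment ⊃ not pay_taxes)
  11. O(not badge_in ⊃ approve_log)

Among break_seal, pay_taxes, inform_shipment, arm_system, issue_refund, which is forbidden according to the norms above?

pay_taxes

Premise 2 gives O(audit_badge).
From O(audit_badge) and premise 3, O(audit_badge ⊃ not approve_log), we obtain O(not approve_log).
The contrapositive of premise 11 (O(not badge_in ⊃ approve_log)) is O(not approve_log ⊃ badge_in), and O(not approve_log) is already established, so O(badge_in).
Premise 6 is O(badge_in ⊃ not anonymize_protocol); since O(badge_in), deontic closure gives O(not anonymize_protocol).
From O(not anonymize_protocol) and premise 9, O(not anonymize_protocol ⊃ register_memo), we obtain O(register_memo).
Premise 7, O(pay_taxes ⊃ not register_memo), contraposes to O(register_memo ⊃ not pay_taxes); with O(register_memo) we get O(not pay_taxes).
So O(not pay_taxes) holds, i.e. pay_taxes is forbidden. None of the other listed options is forbidden under the premises.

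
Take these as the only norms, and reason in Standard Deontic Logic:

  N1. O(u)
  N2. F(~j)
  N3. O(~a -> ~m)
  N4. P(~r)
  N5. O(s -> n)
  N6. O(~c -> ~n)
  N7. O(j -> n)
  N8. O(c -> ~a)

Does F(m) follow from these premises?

Yes

F(~j) at premise 2 means O(j).
With premise 7, O(j -> n), the K-axiom yields O(n).
Premise 6 is O(~c -> ~n); contrapositively O(n -> c). Since O(n) holds, K gives O(c).
Premise 8 is O(c -> ~a); since O(c), deontic closure gives O(~a).
From O(~a) and premise 3, O(~a -> ~m), we obtain O(~m).
Premises 1, 4, 5 do not contribute to this derivation.
So O(~m) holds, i.e. F(m). The claim follows.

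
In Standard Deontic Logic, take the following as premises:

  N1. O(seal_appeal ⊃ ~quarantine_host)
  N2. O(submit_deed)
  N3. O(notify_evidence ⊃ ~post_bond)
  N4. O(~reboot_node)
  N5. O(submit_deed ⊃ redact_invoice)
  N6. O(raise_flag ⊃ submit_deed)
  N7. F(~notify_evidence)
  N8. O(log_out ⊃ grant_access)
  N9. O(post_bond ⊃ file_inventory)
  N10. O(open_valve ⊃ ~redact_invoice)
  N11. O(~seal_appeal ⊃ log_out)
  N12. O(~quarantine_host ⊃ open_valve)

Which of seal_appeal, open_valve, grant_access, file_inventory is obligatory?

Premise 2 states O(submit_deed) outright.
Premise 5 is O(submit_deed ⊃ redact_invoice); since O(submit_deed), deontic closure gives O(redact_invoice).
Premise 10, O(open_valve ⊃ ~redact_invoice), contraposes to O(redact_invoice ⊃ ~open_valve); with O(redact_invoice) we get O(~open_valve).
Premise 12, O(~quarantine_host ⊃ open_valve), contraposes to O(~open_valve ⊃ quarantine_host); with O(~open_valve) we get O(quarantine_host).
The contrapositive of premise 1 (O(seal_appeal ⊃ ~quarantine_host)) is O(quarantine_host ⊃ ~seal_appeal), and O(quarantine_host) is already established, so O(~seal_appeal).
Applying K to premise 11 (O(~seal_appeal ⊃ log_out)) and O(~seal_appeal) yields O(log_out).
With premise 8, O(log_out ⊃ grant_access), the K-axiom yields O(grant_access).
So O(grant_access) holds — grant_access is obligatory. None of the other listed options is made obligatory by any chain of premises.

grant_access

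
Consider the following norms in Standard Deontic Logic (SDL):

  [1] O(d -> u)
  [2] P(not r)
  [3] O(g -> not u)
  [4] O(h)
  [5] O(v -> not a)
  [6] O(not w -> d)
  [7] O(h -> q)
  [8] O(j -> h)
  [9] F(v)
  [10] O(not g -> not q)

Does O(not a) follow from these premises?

Premise 5 is O(v -> not a), but O(v) is not derivable from the premises, so it does not yield O(not a).
No other premise forces O(not a). An ideal world satisfying every premise can still have not a false, so O(not a) is not derivable.

No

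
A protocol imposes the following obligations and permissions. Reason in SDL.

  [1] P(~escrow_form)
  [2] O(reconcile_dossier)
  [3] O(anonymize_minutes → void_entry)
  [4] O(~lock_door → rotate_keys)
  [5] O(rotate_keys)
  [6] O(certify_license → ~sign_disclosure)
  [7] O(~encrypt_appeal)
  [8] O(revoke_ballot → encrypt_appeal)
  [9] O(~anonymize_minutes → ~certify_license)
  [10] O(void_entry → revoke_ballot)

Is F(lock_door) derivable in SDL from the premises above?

Premise 4 is O(~lock_door → rotate_keys); even if O(rotate_keys) held, inferring O(~lock_door) would be affirming the consequent — invalid.
No other premise forces O(~lock_door). An ideal world satisfying every premise can still have lock_door true, so F(lock_door) is not derivable.

No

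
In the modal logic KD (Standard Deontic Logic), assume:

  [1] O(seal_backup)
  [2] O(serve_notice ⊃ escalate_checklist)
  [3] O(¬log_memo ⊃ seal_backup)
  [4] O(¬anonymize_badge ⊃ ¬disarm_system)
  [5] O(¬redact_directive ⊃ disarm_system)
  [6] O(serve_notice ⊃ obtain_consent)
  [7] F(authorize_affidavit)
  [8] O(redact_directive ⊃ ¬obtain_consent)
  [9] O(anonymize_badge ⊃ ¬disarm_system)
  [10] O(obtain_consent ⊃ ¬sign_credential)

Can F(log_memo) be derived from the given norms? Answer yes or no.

No

Premise 3 is O(¬log_memo ⊃ seal_backup); even if O(seal_backup) held, inferring O(¬log_memo) would be affirming the consequent — invalid.
No other premise forces O(¬log_memo). An ideal world satisfying every premise can still have log_memo true, so F(log_memo) is not derivable.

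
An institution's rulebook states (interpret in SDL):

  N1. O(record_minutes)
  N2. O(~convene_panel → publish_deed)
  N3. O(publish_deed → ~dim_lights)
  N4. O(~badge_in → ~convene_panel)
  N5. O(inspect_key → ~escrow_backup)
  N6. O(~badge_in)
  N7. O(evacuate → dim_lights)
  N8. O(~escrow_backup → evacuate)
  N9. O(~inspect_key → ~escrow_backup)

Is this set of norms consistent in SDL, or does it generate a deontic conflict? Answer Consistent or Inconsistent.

Inconsistent

By case analysis on inspect_key: premise 5 gives O(inspect_key → ~escrow_backup) and premise 9 gives O(~inspect_key → ~escrow_backup), so O(~escrow_backup) either way.
With premise 8, O(~escrow_backup → evacuate), the K-axiom yields O(evacuate).
Applying K to premise 7 (O(evacuate → dim_lights)) and O(evacuate) yields O(dim_lights).
Premise 3, O(publish_deed → ~dim_lights), contraposes to O(dim_lights → ~publish_deed); with O(dim_lights) we get O(~publish_deed).
Premise 2, O(~convene_panel → publish_deed), contraposes to O(~publish_deed → convene_panel); with O(~publish_deed) we get O(convene_panel).
Premise 4, O(~badge_in → ~convene_panel), contraposes to O(convene_panel → badge_in); with O(convene_panel) we get O(badge_in).
However, premise 6 gives O(~badge_in).
We now have both O(badge_in) and O(~badge_in) — badge_in is simultaneously obligatory and forbidden, violating the D-axiom.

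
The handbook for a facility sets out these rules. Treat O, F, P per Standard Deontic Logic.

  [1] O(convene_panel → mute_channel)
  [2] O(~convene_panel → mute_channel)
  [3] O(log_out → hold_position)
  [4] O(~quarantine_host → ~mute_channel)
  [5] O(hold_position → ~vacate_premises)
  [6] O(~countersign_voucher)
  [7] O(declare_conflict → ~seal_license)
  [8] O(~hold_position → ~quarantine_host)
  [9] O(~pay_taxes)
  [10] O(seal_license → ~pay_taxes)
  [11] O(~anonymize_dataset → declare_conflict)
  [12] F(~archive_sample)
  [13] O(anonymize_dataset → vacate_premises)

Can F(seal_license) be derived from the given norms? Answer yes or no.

Yes

Premises 1 and 2 are O(convene_panel → mute_channel) and O(~convene_panel → mute_channel); every ideal world satisfies convene_panel or ~convene_panel, so in either case mute_channel holds — hence O(mute_channel).
Premise 4 is O(~quarantine_host → ~mute_channel); contrapositively O(mute_channel → quarantine_host). Since O(mute_channel) holds, K gives O(quarantine_host).
Premise 8 is O(~hold_position → ~quarantine_host); contrapositively O(quarantine_host → hold_position). Since O(quarantine_host) holds, K gives O(hold_position).
From O(hold_position) and premise 5, O(hold_position → ~vacate_premises), we obtain O(~vacate_premises).
The contrapositive of premise 13 (O(anonymize_dataset → vacate_premises)) is O(~vacate_premises → ~anonymize_dataset), and O(~vacate_premises) is already established, so O(~anonymize_dataset).
Premise 11 is O(~anonymize_dataset → declare_conflict); since O(~anonymize_dataset), deontic closure gives O(declare_conflict).
Applying K to premise 7 (O(declare_conflict → ~seal_license)) and O(declare_conflict) yields O(~seal_license).
Premises 3, 6, 9, 10, 12 do not contribute to this derivation.
So O(~seal_license) holds, i.e. F(seal_license). The claim follows.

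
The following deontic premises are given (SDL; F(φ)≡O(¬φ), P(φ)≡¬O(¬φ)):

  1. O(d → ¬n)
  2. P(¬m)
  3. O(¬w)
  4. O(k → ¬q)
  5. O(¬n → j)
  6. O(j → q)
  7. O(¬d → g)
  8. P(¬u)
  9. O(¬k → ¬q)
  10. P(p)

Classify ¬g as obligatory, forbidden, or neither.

Forbidden

By case analysis on k: premise 4 gives O(k → ¬q) and premise 9 gives O(¬k → ¬q), so O(¬q) either way.
Premise 6, O(j → q), contraposes to O(¬q → ¬j); with O(¬q) we get O(¬j).
The contrapositive of premise 5 (O(¬n → j)) is O(¬j → n), and O(¬j) is already established, so O(n).
Premise 1, O(d → ¬n), contraposes to O(n → ¬d); with O(n) we get O(¬d).
From O(¬d) and premise 7, O(¬d → g), we obtain O(g).
Premises 2, 3, 8, 10 do not contribute to this derivation.
Thus O(g), which is F(¬g): ¬g is forbidden.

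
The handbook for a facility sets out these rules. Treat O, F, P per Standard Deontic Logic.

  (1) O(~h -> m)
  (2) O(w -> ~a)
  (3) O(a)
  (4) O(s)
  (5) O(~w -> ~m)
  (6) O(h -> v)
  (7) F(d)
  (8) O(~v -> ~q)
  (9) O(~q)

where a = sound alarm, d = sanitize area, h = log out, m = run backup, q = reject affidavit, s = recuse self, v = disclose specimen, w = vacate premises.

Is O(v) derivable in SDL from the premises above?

From premise 3 we have O(a).
The contrapositive of premise 2 (O(w -> ~a)) is O(a -> ~w), and O(a) is already established, so O(~w).
With premise 5, O(~w -> ~m), the K-axiom yields O(~m).
Premise 1 is O(~h -> m); contrapositively O(~m -> h). Since O(~m) holds, K gives O(h).
From O(h) and premise 6, O(h -> v), we obtain O(v).
Premises 4, 7, 8, 9 do not contribute to this derivation.
So O(v) follows.

Yes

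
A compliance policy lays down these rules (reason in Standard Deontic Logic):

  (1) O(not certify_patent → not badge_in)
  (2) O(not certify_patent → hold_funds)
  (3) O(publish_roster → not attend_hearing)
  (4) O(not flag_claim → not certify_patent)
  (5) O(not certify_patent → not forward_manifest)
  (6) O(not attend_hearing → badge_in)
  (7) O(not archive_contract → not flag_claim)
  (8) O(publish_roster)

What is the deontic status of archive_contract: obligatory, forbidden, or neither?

Premise 8 gives O(publish_roster).
From O(publish_roster) and premise 3, O(publish_roster → not attend_hearing), we obtain O(not attend_hearing).
Premise 6 is O(not attend_hearing → badge_in); since O(not attend_hearing), deontic closure gives O(badge_in).
Premise 1, O(not certify_patent → not badge_in), contraposes to O(badge_in → certify_patent); with O(badge_in) we get O(certify_patent).
Premise 4 is O(not flag_claim → not certify_patent); contrapositively O(certify_patent → flag_claim). Since O(certify_patent) holds, K gives O(flag_claim).
Premise 7, O(not archive_contract → not flag_claim), contraposes to O(flag_claim → archive_contract); with O(flag_claim) we get O(archive_contract).
Premises 2, 5 do not contribute to this derivation.
Hence archive_contract is obligatory.

Obligatory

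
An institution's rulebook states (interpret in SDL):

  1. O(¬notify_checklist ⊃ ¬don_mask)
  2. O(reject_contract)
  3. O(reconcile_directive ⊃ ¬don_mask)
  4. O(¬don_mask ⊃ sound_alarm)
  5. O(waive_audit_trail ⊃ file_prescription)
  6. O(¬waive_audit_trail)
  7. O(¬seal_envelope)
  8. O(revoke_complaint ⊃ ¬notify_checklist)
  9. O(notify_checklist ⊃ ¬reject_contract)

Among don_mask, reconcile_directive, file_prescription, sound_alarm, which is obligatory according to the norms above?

Premise 2 gives O(reject_contract).
Premise 9, O(notify_checklist ⊃ ¬reject_contract), contraposes to O(reject_contract ⊃ ¬notify_checklist); with O(reject_contract) we get O(¬notify_checklist).
From O(¬notify_checklist) and premise 1, O(¬notify_checklist ⊃ ¬don_mask), we obtain O(¬don_mask).
From O(¬don_mask) and premise 4, O(¬don_mask ⊃ sound_alarm), we obtain O(sound_alarm).
So O(sound_alarm) holds — sound_alarm is obligatory. None of the other listed options is made obligatory by any chain of premises.

sound_alarm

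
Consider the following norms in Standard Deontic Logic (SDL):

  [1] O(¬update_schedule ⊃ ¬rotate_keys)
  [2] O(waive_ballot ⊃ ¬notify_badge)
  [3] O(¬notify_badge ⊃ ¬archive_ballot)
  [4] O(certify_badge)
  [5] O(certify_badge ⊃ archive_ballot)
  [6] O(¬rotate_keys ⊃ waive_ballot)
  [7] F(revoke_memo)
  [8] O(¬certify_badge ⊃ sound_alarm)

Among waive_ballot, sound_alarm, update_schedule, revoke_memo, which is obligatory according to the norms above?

Premise 4 gives O(certify_badge).
With premise 5, O(certify_badge ⊃ archive_ballot), the K-axiom yields O(archive_ballot).
Premise 3 is O(¬notify_badge ⊃ ¬archive_ballot); contrapositively O(archive_ballot ⊃ notify_badge). Since O(archive_ballot) holds, K gives O(notify_badge).
Premise 2, O(waive_ballot ⊃ ¬notify_badge), contraposes to O(notify_badge ⊃ ¬waive_ballot); with O(notify_badge) we get O(¬waive_ballot).
The contrapositive of premise 6 (O(¬rotate_keys ⊃ waive_ballot)) is O(¬waive_ballot ⊃ rotate_keys), and O(¬waive_ballot) is already established, so O(rotate_keys).
Premise 1, O(¬update_schedule ⊃ ¬rotate_keys), contraposes to O(rotate_keys ⊃ update_schedule); with O(rotate_keys) we get O(update_schedule).
So O(update_schedule) holds — update_schedule is obligatory. None of the other listed options is made obligatory by any chain of premises.

update_schedule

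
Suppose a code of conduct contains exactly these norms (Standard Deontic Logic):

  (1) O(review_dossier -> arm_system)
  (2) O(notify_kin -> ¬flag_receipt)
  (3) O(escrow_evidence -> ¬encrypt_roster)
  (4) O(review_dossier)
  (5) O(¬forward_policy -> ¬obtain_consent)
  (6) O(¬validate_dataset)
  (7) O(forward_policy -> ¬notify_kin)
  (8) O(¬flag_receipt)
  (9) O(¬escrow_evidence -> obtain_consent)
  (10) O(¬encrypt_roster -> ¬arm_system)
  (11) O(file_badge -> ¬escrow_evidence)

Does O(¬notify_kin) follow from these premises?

Yes

Premise 4 states O(review_dossier) outright.
Premise 1 is O(review_dossier -> arm_system); since O(review_dossier), deontic closure gives O(arm_system).
Premise 10 is O(¬encrypt_roster -> ¬arm_system); contrapositively O(arm_system -> encrypt_roster). Since O(arm_system) holds, K gives O(encrypt_roster).
Premise 3, O(escrow_evidence -> ¬encrypt_roster), contraposes to O(encrypt_roster -> ¬escrow_evidence); with O(encrypt_roster) we get O(¬escrow_evidence).
With premise 9, O(¬escrow_evidence -> obtain_consent), the K-axiom yields O(obtain_consent).
Premise 5 is O(¬forward_policy -> ¬obtain_consent); contrapositively O(obtain_consent -> forward_policy). Since O(obtain_consent) holds, K gives O(forward_policy).
Premise 7 is O(forward_policy -> ¬notify_kin); since O(forward_policy), deontic closure gives O(¬notify_kin).
Premises 2, 6, 8, 11 do not contribute to this derivation.
So O(¬notify_kin) follows.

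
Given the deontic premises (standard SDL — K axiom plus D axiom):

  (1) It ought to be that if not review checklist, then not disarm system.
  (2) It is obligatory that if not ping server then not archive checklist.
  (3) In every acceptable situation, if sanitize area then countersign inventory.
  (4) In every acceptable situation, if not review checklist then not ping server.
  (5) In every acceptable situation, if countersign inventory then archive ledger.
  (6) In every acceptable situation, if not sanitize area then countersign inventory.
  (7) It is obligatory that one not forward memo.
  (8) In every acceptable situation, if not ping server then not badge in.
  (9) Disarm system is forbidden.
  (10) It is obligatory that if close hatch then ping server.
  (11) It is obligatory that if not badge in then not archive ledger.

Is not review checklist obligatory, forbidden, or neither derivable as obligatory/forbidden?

By case analysis on sanitize_area: premise 3 gives O(sanitize_area → countersign_inventory) and premise 6 gives O(¬sanitize_area → countersign_inventory), so O(countersign_inventory) either way.
Applying K to premise 5 (O(countersign_inventory → archive_ledger)) and O(countersign_inventory) yields O(archive_ledger).
The contrapositive of premise 11 (O(¬badge_in → ¬archive_ledger)) is O(archive_ledger → badge_in), and O(archive_ledger) is already established, so O(badge_in).
The contrapositive of premise 8 (O(¬ping_server → ¬badge_in)) is O(badge_in → ping_server), and O(badge_in) is already established, so O(ping_server).
Premise 4 is O(¬review_checklist → ¬ping_server); contrapositively O(ping_server → review_checklist). Since O(ping_server) holds, K gives O(review_checklist).
Premises 1, 2, 7, 9, 10 do not contribute to this derivation.
Thus O(review_checklist), which is F(¬review_checklist): ¬review_checklist is forbidden.

Forbidden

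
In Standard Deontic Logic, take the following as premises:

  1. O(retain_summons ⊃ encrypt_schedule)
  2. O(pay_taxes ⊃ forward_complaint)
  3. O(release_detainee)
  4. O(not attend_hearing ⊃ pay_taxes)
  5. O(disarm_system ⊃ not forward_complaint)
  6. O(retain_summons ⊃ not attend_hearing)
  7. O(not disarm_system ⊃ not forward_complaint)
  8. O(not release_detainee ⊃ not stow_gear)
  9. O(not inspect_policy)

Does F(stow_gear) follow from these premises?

No

Premise 8 is O(not release_detainee ⊃ not stow_gear), but O(not release_detainee) is not derivable from the premises, so it does not yield O(not stow_gear).
No other premise forces O(not stow_gear). An ideal world satisfying every premise can still have stow_gear true, so F(stow_gear) is not derivable.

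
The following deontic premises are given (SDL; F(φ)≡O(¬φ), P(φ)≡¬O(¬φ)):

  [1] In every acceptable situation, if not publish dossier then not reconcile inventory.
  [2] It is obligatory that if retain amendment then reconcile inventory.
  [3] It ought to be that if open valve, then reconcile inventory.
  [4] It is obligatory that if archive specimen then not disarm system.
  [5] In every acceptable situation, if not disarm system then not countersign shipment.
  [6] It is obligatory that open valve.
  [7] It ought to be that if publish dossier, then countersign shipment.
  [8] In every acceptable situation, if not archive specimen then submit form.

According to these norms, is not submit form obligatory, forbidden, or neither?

Forbidden

From premise 6 we have O(open_valve).
Premise 3 is O(open_valve → reconcile_inventory); since O(open_valve), deontic closure gives O(reconcile_inventory).
The contrapositive of premise 1 (O(¬publish_dossier → ¬reconcile_inventory)) is O(reconcile_inventory → publish_dossier), and O(reconcile_inventory) is already established, so O(publish_dossier).
From O(publish_dossier) and premise 7, O(publish_dossier → countersign_shipment), we obtain O(countersign_shipment).
The contrapositive of premise 5 (O(¬disarm_system → ¬countersign_shipment)) is O(countersign_shipment → disarm_system), and O(countersign_shipment) is already established, so O(disarm_system).
The contrapositive of premise 4 (O(archive_specimen → ¬disarm_system)) is O(disarm_system → ¬archive_specimen), and O(disarm_system) is already established, so O(¬archive_specimen).
From O(¬archive_specimen) and premise 8, O(¬archive_specimen → submit_form), we obtain O(submit_form).
Premise 2 does not contribute to this derivation.
Thus O(submit_form), which is F(¬submit_form): ¬submit_form is forbidden.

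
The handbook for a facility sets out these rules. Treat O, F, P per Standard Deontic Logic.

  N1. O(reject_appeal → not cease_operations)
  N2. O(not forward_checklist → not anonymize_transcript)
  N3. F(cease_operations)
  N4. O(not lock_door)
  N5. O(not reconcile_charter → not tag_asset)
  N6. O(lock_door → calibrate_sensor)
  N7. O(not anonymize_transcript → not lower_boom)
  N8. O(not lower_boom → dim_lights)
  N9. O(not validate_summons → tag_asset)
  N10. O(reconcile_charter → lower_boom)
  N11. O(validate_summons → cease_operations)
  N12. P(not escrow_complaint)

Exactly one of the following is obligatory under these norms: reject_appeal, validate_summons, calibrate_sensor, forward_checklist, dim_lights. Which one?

forward_checklist

Premise 3, F(cease_operations), is equivalent to O(not cease_operations).
The contrapositive of premise 11 (O(validate_summons → cease_operations)) is O(not cease_operations → not validate_summons), and O(not cease_operations) is already established, so O(not validate_summons).
From O(not validate_summons) and premise 9, O(not validate_summons → tag_asset), we obtain O(tag_asset).
Premise 5 is O(not reconcile_charter → not tag_asset); contrapositively O(tag_asset → reconcile_charter). Since O(tag_asset) holds, K gives O(reconcile_charter).
With premise 10, O(reconcile_charter → lower_boom), the K-axiom yields O(lower_boom).
Premise 7 is O(not anonymize_transcript → not lower_boom); contrapositively O(lower_boom → anonymize_transcript). Since O(lower_boom) holds, K gives O(anonymize_transcript).
Premise 2 is O(not forward_checklist → not anonymize_transcript); contrapositively O(anonymize_transcript → forward_checklist). Since O(anonymize_transcript) holds, K gives O(forward_checklist).
So O(forward_checklist) holds — forward_checklist is obligatory. None of the other listed options is made obligatory by any chain of premises.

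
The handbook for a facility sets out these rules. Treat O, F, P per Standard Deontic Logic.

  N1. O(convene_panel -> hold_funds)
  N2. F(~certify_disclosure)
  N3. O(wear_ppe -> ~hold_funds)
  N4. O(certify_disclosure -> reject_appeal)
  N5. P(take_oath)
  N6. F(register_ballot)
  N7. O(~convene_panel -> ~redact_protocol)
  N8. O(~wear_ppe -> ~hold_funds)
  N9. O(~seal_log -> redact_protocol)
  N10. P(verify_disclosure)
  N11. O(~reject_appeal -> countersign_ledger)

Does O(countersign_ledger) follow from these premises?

Premise 11 is O(~reject_appeal -> countersign_ledger), but O(~reject_appeal) is not derivable from the premises, so it does not yield O(countersign_ledger).
No other premise forces O(countersign_ledger). An ideal world satisfying every premise can still have countersign_ledger false, so O(countersign_ledger) is not derivable.

No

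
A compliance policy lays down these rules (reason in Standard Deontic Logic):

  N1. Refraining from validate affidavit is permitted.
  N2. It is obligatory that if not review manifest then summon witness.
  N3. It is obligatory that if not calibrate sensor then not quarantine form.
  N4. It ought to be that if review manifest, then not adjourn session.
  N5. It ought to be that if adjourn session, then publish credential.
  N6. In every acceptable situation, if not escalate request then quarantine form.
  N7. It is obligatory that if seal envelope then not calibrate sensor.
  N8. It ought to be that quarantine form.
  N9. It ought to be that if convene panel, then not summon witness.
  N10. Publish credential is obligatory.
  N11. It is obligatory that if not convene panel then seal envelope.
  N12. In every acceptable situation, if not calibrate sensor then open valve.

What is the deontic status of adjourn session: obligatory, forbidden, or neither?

Forbidden

From premise 8 we have O(quarantine_form).
The contrapositive of premise 3 (O(¬calibrate_sensor → ¬quarantine_form)) is O(quarantine_form → calibrate_sensor), and O(quarantine_form) is already established, so O(calibrate_sensor).
The contrapositive of premise 7 (O(seal_envelope → ¬calibrate_sensor)) is O(calibrate_sensor → ¬seal_envelope), and O(calibrate_sensor) is already established, so O(¬seal_envelope).
The contrapositive of premise 11 (O(¬convene_panel → seal_envelope)) is O(¬seal_envelope → convene_panel), and O(¬seal_envelope) is already established, so O(convene_panel).
Applying K to premise 9 (O(convene_panel → ¬summon_witness)) and O(convene_panel) yields O(¬summon_witness).
The contrapositive of premise 2 (O(¬review_manifest → summon_witness)) is O(¬summon_witness → review_manifest), and O(¬summon_witness) is already established, so O(review_manifest).
Applying K to premise 4 (O(review_manifest → ¬adjourn_session)) and O(review_manifest) yields O(¬adjourn_session).
Premises 1, 5, 6, 10, 12 do not contribute to this derivation.
Thus O(¬adjourn_session), which is F(adjourn_session): adjourn_session is forbidden.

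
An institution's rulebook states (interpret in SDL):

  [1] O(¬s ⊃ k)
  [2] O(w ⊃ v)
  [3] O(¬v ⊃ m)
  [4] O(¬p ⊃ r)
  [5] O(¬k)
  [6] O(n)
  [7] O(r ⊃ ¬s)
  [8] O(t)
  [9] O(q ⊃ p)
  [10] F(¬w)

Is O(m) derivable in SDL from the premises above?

No

Premise 3 is O(¬v ⊃ m), but O(¬v) is not derivable from the premises, so it does not yield O(m).
No other premise forces O(m). An ideal world satisfying every premise can still have m false, so O(m) is not derivable.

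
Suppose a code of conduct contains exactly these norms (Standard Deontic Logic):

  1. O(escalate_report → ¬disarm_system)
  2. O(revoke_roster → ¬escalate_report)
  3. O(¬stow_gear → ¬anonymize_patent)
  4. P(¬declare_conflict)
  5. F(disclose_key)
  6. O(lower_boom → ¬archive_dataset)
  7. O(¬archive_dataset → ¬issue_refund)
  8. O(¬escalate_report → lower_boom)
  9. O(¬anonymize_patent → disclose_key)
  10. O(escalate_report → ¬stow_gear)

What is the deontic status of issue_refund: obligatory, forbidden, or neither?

Premise 5, F(disclose_key), is equivalent to O(¬disclose_key).
Premise 9 is O(¬anonymize_patent → disclose_key); contrapositively O(¬disclose_key → anonymize_patent). Since O(¬disclose_key) holds, K gives O(anonymize_patent).
Premise 3, O(¬stow_gear → ¬anonymize_patent), contraposes to O(anonymize_patent → stow_gear); with O(anonymize_patent) we get O(stow_gear).
Premise 10, O(escalate_report → ¬stow_gear), contraposes to O(stow_gear → ¬escalate_report); with O(stow_gear) we get O(¬escalate_report).
With premise 8, O(¬escalate_report → lower_boom), the K-axiom yields O(lower_boom).
Premise 6 is O(lower_boom → ¬archive_dataset); since O(lower_boom), deontic closure gives O(¬archive_dataset).
Applying K to premise 7 (O(¬archive_dataset → ¬issue_refund)) and O(¬archive_dataset) yields O(¬issue_refund).
Premises 1, 2, 4 do not contribute to this derivation.
Thus O(¬issue_refund), which is F(issue_refund): issue_refund is forbidden.

Forbidden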